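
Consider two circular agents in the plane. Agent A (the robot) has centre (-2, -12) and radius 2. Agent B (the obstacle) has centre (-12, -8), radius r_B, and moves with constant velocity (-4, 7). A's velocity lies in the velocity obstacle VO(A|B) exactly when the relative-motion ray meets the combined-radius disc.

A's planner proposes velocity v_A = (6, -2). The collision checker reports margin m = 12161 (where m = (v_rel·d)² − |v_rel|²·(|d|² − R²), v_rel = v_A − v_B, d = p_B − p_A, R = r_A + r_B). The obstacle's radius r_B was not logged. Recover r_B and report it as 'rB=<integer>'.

m = 12161
d = (-10, 4);  v_rel = (10, -9),  |v_rel|² = 181
v_rel×d = (10)·(4) − (-9)·(-10) = -50
since m = R²·181 − (-50)²:  R² = (2500 + 12161) / 181 = 81
R = √81 = 9  ⇒  r_B = 9 − 2 = 7

rB=7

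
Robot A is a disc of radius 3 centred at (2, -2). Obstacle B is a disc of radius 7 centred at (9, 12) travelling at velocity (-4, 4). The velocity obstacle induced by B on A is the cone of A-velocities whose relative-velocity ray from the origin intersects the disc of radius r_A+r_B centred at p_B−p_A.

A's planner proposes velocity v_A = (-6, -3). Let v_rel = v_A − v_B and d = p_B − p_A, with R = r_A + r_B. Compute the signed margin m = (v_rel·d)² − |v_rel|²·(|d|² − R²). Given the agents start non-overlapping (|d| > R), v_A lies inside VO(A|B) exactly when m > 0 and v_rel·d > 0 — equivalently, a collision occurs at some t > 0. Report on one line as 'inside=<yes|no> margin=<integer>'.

d = (7, 14),  |d|² = 245;  R = 3+7 = 10,  c = 245−10² = 145
v_rel = (-2, -7),  |v_rel|² = 53;  v_rel·d = (-2)·(7) + (-7)·(14) = -112
53·t² + 224·t + 145 = 0  ⇒  m = (-112)² − 53·145 = 4859
m = 4859 > 0,  v_rel·d = -112 < 0  ⇒  outside

inside=no margin=4859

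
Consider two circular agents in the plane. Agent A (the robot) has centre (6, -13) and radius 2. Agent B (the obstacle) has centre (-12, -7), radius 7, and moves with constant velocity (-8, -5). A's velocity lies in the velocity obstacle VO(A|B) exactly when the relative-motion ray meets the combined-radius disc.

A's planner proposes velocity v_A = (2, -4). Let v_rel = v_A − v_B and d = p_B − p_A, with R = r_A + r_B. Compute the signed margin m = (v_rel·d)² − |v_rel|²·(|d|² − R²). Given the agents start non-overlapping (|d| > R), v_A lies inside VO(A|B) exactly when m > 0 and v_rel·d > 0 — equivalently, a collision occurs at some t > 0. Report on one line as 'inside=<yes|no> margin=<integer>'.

d = (-18, 6),  |d|² = 360;  R = 2+7 = 9,  c = 360−9² = 279
v_rel = (10, 1),  |v_rel|² = 101;  v_rel·d = (10)·(-18) + (1)·(6) = -174
101·t² + 348·t + 279 = 0  ⇒  m = (-174)² − 101·279 = 2097
m = 2097 > 0,  v_rel·d = -174 < 0  ⇒  outside

inside=no margin=2097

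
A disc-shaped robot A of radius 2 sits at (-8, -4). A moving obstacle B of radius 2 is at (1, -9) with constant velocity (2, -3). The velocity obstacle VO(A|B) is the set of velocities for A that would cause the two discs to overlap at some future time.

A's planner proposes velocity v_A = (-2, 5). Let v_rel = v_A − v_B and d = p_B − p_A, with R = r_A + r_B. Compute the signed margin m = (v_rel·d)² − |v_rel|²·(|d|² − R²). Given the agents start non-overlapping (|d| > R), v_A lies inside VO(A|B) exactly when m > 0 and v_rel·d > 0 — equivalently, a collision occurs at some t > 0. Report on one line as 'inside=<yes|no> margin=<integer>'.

d = (9, -5),  |d|² = 106;  R = 2+2 = 4,  c = 106−4² = 90
v_rel = (-4, 8),  |v_rel|² = 80;  v_rel·d = (-4)·(9) + (8)·(-5) = -76
80·t² + 152·t + 90 = 0  ⇒  m = (-76)² − 80·90 = -1424
m = -1424 < 0,  v_rel·d = -76 < 0  ⇒  outside

inside=no margin=-1424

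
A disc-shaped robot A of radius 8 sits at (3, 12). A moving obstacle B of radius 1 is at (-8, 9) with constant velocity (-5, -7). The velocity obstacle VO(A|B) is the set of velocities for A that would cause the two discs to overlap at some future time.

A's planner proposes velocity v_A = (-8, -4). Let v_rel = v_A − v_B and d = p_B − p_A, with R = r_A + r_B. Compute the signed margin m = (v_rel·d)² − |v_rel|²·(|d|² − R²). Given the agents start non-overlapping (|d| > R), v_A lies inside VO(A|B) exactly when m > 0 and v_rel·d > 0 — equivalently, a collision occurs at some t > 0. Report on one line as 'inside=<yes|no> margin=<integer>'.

d = (-11, -3),  |d|² = 130;  R = 8+1 = 9,  c = 130−9² = 49
v_rel = (-3, 3),  |v_rel|² = 18;  v_rel·d = (-3)·(-11) + (3)·(-3) = 24
18·t² − 48·t + 49 = 0  ⇒  m = 24² − 18·49 = -306
m = -306 < 0,  v_rel·d = 24 > 0  ⇒  outside

inside=no margin=-306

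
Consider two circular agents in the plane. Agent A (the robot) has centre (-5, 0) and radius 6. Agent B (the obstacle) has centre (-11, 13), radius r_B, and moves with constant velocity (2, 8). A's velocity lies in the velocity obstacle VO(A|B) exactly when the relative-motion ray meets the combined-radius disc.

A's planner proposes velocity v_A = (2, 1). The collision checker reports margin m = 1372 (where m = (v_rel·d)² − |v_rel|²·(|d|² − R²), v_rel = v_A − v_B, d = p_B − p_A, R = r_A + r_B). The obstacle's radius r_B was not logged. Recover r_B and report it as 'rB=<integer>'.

m = 1372
d = (-6, 13);  v_rel = (0, -7),  |v_rel|² = 49
v_rel×d = (0)·(13) − (-7)·(-6) = -42
since m = R²·49 − (-42)²:  R² = (1764 + 1372) / 49 = 64
R = √64 = 8  ⇒  r_B = 8 − 6 = 2

rB=2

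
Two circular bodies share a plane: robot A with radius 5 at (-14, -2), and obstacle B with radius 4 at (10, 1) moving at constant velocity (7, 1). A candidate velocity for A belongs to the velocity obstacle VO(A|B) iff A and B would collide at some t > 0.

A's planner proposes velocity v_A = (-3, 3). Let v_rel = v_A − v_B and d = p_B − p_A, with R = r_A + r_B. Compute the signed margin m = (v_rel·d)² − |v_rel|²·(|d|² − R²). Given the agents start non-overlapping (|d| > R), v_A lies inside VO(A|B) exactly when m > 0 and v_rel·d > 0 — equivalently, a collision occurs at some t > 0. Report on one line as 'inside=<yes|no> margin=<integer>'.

d = (24, 3),  |d|² = 585;  R = 5+4 = 9,  c = 585−9² = 504
v_rel = (-10, 2),  |v_rel|² = 104;  v_rel·d = (-10)·(24) + (2)·(3) = -234
104·t² + 468·t + 504 = 0  ⇒  m = (-234)² − 104·504 = 2340
m = 2340 > 0,  v_rel·d = -234 < 0  ⇒  outside

inside=no margin=2340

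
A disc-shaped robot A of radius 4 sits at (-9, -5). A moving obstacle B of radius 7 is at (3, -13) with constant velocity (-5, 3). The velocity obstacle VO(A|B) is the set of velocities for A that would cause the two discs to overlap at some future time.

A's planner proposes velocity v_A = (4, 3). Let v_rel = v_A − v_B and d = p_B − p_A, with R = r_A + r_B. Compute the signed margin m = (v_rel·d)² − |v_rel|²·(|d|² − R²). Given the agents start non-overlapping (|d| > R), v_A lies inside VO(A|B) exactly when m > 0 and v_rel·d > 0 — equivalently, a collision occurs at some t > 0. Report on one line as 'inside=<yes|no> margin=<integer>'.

d = (12, -8),  |d|² = 208;  R = 4+7 = 11,  c = 208−11² = 87
v_rel = (9, 0),  |v_rel|² = 81;  v_rel·d = (9)·(12) + (0)·(-8) = 108
81·t² − 216·t + 87 = 0  ⇒  m = 108² − 81·87 = 4617
m = 4617 > 0,  v_rel·d = 108 > 0  ⇒  inside

inside=yes margin=4617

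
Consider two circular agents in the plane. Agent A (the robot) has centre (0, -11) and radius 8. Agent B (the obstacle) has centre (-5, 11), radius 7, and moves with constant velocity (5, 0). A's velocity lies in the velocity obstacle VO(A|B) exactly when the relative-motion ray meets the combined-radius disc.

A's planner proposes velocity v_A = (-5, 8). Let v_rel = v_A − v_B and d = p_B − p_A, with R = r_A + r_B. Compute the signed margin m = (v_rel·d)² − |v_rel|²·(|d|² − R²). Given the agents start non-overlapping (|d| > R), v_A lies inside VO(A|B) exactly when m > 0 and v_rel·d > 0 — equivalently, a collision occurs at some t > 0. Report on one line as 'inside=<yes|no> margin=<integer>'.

d = (-5, 22),  |d|² = 509;  R = 8+7 = 15,  c = 509−15² = 284
v_rel = (-10, 8),  |v_rel|² = 164;  v_rel·d = (-10)·(-5) + (8)·(22) = 226
164·t² − 452·t + 284 = 0  ⇒  m = 226² − 164·284 = 4500
m = 4500 > 0,  v_rel·d = 226 > 0  ⇒  inside

inside=yes margin=4500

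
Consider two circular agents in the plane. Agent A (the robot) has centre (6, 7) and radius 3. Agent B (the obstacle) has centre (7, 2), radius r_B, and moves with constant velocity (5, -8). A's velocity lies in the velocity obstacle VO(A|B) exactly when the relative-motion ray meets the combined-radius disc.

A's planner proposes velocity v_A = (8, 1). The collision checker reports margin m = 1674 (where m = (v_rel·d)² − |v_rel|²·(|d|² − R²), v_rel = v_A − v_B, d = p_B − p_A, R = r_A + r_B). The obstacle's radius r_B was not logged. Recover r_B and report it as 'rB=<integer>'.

m = 1674
d = (1, -5);  v_rel = (3, 9),  |v_rel|² = 90
v_rel×d = (3)·(-5) − (9)·(1) = -24
since m = R²·90 − (-24)²:  R² = (576 + 1674) / 90 = 25
R = √25 = 5  ⇒  r_B = 5 − 3 = 2

rB=2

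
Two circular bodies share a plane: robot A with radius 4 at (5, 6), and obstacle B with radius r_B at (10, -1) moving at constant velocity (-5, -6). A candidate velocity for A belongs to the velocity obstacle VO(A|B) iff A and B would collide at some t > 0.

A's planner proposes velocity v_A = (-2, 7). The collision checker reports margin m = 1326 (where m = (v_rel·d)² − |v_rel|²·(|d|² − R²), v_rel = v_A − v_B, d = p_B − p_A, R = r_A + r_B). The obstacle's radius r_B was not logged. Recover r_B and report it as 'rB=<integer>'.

m = 1326
d = (5, -7);  v_rel = (3, 13),  |v_rel|² = 178
v_rel×d = (3)·(-7) − (13)·(5) = -86
since m = R²·178 − (-86)²:  R² = (7396 + 1326) / 178 = 49
R = √49 = 7  ⇒  r_B = 7 − 4 = 3

rB=3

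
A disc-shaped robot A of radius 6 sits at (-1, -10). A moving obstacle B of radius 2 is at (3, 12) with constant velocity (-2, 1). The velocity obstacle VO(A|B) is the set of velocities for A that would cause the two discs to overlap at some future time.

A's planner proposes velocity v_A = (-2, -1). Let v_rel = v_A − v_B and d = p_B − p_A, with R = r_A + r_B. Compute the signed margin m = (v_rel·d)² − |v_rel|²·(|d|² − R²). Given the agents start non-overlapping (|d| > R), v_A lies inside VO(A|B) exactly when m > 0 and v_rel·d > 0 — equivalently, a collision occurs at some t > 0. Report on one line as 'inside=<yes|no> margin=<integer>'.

d = (4, 22),  |d|² = 500;  R = 6+2 = 8,  c = 500−8² = 436
v_rel = (0, -2),  |v_rel|² = 4;  v_rel·d = (0)·(4) + (-2)·(22) = -44
4·t² + 88·t + 436 = 0  ⇒  m = (-44)² − 4·436 = 192
m = 192 > 0,  v_rel·d = -44 < 0  ⇒  outside

inside=no margin=192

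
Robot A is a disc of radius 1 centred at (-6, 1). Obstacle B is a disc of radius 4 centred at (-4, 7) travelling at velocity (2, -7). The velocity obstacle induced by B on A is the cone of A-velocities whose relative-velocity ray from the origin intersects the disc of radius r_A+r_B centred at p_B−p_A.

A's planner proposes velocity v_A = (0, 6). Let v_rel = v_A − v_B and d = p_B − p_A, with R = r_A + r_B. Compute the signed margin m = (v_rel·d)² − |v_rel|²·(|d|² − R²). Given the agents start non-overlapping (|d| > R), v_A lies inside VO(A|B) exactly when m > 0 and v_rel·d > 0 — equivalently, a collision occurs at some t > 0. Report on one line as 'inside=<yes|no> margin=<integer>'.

d = (2, 6),  |d|² = 40;  R = 1+4 = 5,  c = 40−5² = 15
v_rel = (-2, 13),  |v_rel|² = 173;  v_rel·d = (-2)·(2) + (13)·(6) = 74
173·t² − 148·t + 15 = 0  ⇒  m = 74² − 173·15 = 2881
m = 2881 > 0,  v_rel·d = 74 > 0  ⇒  inside

inside=yes margin=2881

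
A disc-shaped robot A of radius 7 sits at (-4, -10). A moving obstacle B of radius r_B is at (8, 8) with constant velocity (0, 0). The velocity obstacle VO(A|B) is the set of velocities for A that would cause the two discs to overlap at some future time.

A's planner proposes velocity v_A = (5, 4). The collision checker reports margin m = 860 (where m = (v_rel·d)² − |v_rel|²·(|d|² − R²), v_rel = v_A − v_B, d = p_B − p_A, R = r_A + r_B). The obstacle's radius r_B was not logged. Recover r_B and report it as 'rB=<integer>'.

m = 860
d = (12, 18);  v_rel = (5, 4),  |v_rel|² = 41
v_rel×d = (5)·(18) − (4)·(12) = 42
since m = R²·41 − 42²:  R² = (1764 + 860) / 41 = 64
R = √64 = 8  ⇒  r_B = 8 − 7 = 1

rB=1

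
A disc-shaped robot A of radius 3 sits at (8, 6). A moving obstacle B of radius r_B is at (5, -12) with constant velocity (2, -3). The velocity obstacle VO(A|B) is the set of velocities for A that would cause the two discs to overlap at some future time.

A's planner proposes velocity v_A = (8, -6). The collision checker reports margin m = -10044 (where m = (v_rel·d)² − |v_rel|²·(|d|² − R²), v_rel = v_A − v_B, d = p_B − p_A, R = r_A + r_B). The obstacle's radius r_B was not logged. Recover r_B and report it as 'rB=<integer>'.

m = -10044
d = (-3, -18);  v_rel = (6, -3),  |v_rel|² = 45
v_rel×d = (6)·(-18) − (-3)·(-3) = -117
since m = R²·45 − (-117)²:  R² = (13689 + -10044) / 45 = 81
R = √81 = 9  ⇒  r_B = 9 − 3 = 6

rB=6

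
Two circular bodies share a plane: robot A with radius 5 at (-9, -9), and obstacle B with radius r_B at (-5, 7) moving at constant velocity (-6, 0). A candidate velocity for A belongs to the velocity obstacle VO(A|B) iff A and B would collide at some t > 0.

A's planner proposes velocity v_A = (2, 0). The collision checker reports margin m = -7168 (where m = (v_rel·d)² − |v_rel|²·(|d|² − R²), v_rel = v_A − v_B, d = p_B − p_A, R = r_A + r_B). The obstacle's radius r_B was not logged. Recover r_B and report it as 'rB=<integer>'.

m = -7168
d = (4, 16);  v_rel = (8, 0),  |v_rel|² = 64
v_rel×d = (8)·(16) − (0)·(4) = 128
since m = R²·64 − 128²:  R² = (16384 + -7168) / 64 = 144
R = √144 = 12  ⇒  r_B = 12 − 5 = 7

rB=7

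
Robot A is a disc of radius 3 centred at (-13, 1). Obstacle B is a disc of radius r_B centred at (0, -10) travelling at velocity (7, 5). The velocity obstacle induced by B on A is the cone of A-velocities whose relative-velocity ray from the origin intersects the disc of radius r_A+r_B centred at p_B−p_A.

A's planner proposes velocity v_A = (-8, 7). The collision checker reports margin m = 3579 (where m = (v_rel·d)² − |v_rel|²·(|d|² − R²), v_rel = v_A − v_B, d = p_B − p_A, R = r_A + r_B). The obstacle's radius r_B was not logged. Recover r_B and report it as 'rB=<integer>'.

m = 3579
d = (13, -11);  v_rel = (-15, 2),  |v_rel|² = 229
v_rel×d = (-15)·(-11) − (2)·(13) = 139
since m = R²·229 − 139²:  R² = (19321 + 3579) / 229 = 100
R = √100 = 10  ⇒  r_B = 10 − 3 = 7

rB=7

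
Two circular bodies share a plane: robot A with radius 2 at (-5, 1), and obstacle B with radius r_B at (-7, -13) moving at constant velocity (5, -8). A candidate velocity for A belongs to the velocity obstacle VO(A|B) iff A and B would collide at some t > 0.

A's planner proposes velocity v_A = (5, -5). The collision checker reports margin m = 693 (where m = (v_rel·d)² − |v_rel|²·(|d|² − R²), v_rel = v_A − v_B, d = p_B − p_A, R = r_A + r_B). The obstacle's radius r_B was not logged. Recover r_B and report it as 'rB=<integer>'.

m = 693
d = (-2, -14);  v_rel = (0, 3),  |v_rel|² = 9
v_rel×d = (0)·(-14) − (3)·(-2) = 6
since m = R²·9 − 6²:  R² = (36 + 693) / 9 = 81
R = √81 = 9  ⇒  r_B = 9 − 2 = 7

rB=7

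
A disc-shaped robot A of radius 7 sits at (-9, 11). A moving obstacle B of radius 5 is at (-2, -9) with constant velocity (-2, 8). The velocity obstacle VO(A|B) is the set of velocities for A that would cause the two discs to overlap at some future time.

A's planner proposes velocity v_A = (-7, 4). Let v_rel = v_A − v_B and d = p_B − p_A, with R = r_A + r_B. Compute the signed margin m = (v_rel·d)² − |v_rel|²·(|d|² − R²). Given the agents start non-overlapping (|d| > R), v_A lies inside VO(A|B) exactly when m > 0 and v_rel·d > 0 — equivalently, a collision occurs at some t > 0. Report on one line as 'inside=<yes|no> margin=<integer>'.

d = (7, -20),  |d|² = 449;  R = 7+5 = 12,  c = 449−12² = 305
v_rel = (-5, -4),  |v_rel|² = 41;  v_rel·d = (-5)·(7) + (-4)·(-20) = 45
41·t² − 90·t + 305 = 0  ⇒  m = 45² − 41·305 = -10480
m = -10480 < 0,  v_rel·d = 45 > 0  ⇒  outside

inside=no margin=-10480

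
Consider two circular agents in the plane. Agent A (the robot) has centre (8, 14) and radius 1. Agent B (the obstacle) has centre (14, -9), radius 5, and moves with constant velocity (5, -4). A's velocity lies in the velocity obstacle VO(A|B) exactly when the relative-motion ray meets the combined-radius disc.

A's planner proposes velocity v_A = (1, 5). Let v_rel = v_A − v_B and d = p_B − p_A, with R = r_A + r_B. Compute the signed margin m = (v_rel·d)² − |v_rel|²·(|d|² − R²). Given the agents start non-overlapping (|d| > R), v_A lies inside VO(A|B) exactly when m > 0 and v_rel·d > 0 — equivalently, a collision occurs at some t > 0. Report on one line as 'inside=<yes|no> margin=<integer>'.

d = (6, -23),  |d|² = 565;  R = 1+5 = 6,  c = 565−6² = 529
v_rel = (-4, 9),  |v_rel|² = 97;  v_rel·d = (-4)·(6) + (9)·(-23) = -231
97·t² + 462·t + 529 = 0  ⇒  m = (-231)² − 97·529 = 2048
m = 2048 > 0,  v_rel·d = -231 < 0  ⇒  outside

inside=no margin=2048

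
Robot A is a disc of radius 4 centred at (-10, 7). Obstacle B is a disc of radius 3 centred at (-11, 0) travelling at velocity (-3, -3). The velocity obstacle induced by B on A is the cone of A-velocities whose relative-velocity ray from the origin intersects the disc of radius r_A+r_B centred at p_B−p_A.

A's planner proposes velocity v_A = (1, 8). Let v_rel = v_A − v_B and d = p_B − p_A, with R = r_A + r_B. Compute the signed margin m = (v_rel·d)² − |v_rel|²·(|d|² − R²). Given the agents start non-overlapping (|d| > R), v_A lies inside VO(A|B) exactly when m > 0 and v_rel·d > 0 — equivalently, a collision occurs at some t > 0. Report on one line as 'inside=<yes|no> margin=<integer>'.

d = (-1, -7),  |d|² = 50;  R = 4+3 = 7,  c = 50−7² = 1
v_rel = (4, 11),  |v_rel|² = 137;  v_rel·d = (4)·(-1) + (11)·(-7) = -81
137·t² + 162·t + 1 = 0  ⇒  m = (-81)² − 137·1 = 6424
m = 6424 > 0,  v_rel·d = -81 < 0  ⇒  outside

inside=no margin=6424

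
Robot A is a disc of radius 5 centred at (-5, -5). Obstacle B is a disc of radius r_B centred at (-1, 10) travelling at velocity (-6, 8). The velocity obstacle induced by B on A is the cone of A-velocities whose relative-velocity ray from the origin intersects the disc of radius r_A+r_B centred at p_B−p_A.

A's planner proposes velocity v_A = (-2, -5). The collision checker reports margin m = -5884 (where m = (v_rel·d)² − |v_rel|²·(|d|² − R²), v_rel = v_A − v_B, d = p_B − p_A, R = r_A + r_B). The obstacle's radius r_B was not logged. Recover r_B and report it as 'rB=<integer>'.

m = -5884
d = (4, 15);  v_rel = (4, -13),  |v_rel|² = 185
v_rel×d = (4)·(15) − (-13)·(4) = 112
since m = R²·185 − 112²:  R² = (12544 + -5884) / 185 = 36
R = √36 = 6  ⇒  r_B = 6 − 5 = 1

rB=1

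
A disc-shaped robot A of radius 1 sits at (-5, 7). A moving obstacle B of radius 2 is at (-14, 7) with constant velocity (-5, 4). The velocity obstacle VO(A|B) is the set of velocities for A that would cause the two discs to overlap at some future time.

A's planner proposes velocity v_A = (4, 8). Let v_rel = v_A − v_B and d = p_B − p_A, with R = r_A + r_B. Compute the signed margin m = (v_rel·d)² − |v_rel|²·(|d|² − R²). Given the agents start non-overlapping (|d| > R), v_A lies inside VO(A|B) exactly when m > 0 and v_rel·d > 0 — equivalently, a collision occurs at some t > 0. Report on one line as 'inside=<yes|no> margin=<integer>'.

d = (-9, 0),  |d|² = 81;  R = 1+2 = 3,  c = 81−3² = 72
v_rel = (9, 4),  |v_rel|² = 97;  v_rel·d = (9)·(-9) + (4)·(0) = -81
97·t² + 162·t + 72 = 0  ⇒  m = (-81)² − 97·72 = -423
m = -423 < 0,  v_rel·d = -81 < 0  ⇒  outside

inside=no margin=-423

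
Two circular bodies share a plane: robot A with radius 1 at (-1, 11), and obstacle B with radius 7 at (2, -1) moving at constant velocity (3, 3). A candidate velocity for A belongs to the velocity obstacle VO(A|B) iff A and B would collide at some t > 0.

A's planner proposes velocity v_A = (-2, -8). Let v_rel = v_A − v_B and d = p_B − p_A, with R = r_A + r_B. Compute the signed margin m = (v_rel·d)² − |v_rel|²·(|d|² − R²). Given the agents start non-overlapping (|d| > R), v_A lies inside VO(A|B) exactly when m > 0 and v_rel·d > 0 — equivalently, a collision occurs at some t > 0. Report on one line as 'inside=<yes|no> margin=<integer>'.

d = (3, -12),  |d|² = 153;  R = 1+7 = 8,  c = 153−8² = 89
v_rel = (-5, -11),  |v_rel|² = 146;  v_rel·d = (-5)·(3) + (-11)·(-12) = 117
146·t² − 234·t + 89 = 0  ⇒  m = 117² − 146·89 = 695
m = 695 > 0,  v_rel·d = 117 > 0  ⇒  inside

inside=yes margin=695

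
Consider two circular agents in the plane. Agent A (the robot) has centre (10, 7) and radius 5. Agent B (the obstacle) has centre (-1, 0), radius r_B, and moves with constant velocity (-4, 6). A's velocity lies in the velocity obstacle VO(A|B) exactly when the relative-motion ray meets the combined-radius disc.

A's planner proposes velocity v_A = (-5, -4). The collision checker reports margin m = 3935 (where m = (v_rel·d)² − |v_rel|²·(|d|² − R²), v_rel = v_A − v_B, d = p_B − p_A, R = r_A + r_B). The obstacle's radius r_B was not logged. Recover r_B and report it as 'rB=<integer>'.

m = 3935
d = (-11, -7);  v_rel = (-1, -10),  |v_rel|² = 101
v_rel×d = (-1)·(-7) − (-10)·(-11) = -103
since m = R²·101 − (-103)²:  R² = (10609 + 3935) / 101 = 144
R = √144 = 12  ⇒  r_B = 12 − 5 = 7

rB=7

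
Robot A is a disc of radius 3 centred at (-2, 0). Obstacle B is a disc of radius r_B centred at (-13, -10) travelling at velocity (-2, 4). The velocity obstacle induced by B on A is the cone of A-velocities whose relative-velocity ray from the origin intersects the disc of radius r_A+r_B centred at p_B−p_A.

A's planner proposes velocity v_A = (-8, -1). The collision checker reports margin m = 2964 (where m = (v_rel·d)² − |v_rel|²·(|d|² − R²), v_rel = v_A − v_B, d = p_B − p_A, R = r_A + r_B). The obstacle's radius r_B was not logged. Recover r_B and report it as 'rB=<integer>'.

m = 2964
d = (-11, -10);  v_rel = (-6, -5),  |v_rel|² = 61
v_rel×d = (-6)·(-10) − (-5)·(-11) = 5
since m = R²·61 − 5²:  R² = (25 + 2964) / 61 = 49
R = √49 = 7  ⇒  r_B = 7 − 3 = 4

rB=4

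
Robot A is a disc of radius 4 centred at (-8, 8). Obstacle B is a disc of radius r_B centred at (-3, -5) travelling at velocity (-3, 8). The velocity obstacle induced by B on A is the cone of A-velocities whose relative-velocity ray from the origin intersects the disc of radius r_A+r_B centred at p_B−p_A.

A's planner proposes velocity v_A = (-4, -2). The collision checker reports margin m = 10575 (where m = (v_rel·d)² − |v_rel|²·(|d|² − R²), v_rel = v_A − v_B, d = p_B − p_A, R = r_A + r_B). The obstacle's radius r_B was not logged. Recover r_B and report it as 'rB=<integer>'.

m = 10575
d = (5, -13);  v_rel = (-1, -10),  |v_rel|² = 101
v_rel×d = (-1)·(-13) − (-10)·(5) = 63
since m = R²·101 − 63²:  R² = (3969 + 10575) / 101 = 144
R = √144 = 12  ⇒  r_B = 12 − 4 = 8

rB=8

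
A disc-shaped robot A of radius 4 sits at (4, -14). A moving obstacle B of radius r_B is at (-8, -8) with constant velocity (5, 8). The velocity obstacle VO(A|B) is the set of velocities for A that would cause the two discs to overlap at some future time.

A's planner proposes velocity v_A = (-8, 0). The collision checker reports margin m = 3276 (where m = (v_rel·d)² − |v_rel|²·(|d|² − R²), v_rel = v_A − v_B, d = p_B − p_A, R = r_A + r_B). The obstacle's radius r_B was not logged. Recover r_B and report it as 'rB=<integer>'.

m = 3276
d = (-12, 6);  v_rel = (-13, -8),  |v_rel|² = 233
v_rel×d = (-13)·(6) − (-8)·(-12) = -174
since m = R²·233 − (-174)²:  R² = (30276 + 3276) / 233 = 144
R = √144 = 12  ⇒  r_B = 12 − 4 = 8

rB=8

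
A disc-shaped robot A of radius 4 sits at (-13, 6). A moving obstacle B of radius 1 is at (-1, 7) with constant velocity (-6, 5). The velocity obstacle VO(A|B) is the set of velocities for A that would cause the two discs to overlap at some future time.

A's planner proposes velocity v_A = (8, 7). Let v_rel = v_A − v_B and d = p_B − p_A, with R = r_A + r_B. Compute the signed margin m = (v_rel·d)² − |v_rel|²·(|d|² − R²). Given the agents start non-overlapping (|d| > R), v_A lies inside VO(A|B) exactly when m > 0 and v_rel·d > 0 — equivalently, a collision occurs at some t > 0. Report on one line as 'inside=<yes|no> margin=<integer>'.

d = (12, 1),  |d|² = 145;  R = 4+1 = 5,  c = 145−5² = 120
v_rel = (14, 2),  |v_rel|² = 200;  v_rel·d = (14)·(12) + (2)·(1) = 170
200·t² − 340·t + 120 = 0  ⇒  m = 170² − 200·120 = 4900
m = 4900 > 0,  v_rel·d = 170 > 0  ⇒  inside

inside=yes margin=4900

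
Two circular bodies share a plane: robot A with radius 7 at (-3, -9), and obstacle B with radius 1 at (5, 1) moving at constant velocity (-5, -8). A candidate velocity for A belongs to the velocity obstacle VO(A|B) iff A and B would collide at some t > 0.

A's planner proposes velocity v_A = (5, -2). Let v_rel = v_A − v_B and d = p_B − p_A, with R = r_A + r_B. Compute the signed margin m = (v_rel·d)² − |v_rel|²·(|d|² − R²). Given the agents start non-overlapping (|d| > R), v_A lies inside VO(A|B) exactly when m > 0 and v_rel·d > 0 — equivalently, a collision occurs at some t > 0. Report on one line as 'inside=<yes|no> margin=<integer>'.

d = (8, 10),  |d|² = 164;  R = 7+1 = 8,  c = 164−8² = 100
v_rel = (10, 6),  |v_rel|² = 136;  v_rel·d = (10)·(8) + (6)·(10) = 140
136·t² − 280·t + 100 = 0  ⇒  m = 140² − 136·100 = 6000
m = 6000 > 0,  v_rel·d = 140 > 0  ⇒  inside

inside=yes margin=6000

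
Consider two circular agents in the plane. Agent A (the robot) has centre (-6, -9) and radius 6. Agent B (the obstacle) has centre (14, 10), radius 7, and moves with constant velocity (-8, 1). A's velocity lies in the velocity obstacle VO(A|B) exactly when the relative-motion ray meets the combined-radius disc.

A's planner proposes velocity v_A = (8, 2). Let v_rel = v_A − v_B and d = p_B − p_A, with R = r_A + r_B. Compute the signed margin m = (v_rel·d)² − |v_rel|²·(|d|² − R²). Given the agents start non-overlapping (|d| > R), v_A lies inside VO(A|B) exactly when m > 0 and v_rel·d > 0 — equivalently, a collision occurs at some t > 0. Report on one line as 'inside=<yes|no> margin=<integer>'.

d = (20, 19),  |d|² = 761;  R = 6+7 = 13,  c = 761−13² = 592
v_rel = (16, 1),  |v_rel|² = 257;  v_rel·d = (16)·(20) + (1)·(19) = 339
257·t² − 678·t + 592 = 0  ⇒  m = 339² − 257·592 = -37223
m = -37223 < 0,  v_rel·d = 339 > 0  ⇒  outside

inside=no margin=-37223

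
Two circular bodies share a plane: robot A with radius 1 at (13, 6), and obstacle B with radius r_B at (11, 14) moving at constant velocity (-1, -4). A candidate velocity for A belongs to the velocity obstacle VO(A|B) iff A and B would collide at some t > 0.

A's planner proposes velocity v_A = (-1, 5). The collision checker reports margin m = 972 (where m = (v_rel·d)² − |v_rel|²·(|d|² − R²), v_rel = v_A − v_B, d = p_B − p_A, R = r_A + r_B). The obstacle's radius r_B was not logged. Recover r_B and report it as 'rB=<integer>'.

m = 972
d = (-2, 8);  v_rel = (0, 9),  |v_rel|² = 81
v_rel×d = (0)·(8) − (9)·(-2) = 18
since m = R²·81 − 18²:  R² = (324 + 972) / 81 = 16
R = √16 = 4  ⇒  r_B = 4 − 1 = 3

rB=3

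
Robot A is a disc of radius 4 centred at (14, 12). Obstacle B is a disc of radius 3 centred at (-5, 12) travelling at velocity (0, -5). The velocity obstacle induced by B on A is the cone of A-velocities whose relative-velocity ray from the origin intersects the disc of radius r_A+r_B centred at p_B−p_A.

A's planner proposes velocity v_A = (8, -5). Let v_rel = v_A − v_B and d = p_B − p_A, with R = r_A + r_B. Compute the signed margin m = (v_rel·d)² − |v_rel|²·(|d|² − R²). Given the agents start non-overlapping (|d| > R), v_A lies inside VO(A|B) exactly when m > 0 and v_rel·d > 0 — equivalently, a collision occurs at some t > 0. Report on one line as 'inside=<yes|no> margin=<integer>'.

d = (-19, 0),  |d|² = 361;  R = 4+3 = 7,  c = 361−7² = 312
v_rel = (8, 0),  |v_rel|² = 64;  v_rel·d = (8)·(-19) + (0)·(0) = -152
64·t² + 304·t + 312 = 0  ⇒  m = (-152)² − 64·312 = 3136
m = 3136 > 0,  v_rel·d = -152 < 0  ⇒  outside

inside=no margin=3136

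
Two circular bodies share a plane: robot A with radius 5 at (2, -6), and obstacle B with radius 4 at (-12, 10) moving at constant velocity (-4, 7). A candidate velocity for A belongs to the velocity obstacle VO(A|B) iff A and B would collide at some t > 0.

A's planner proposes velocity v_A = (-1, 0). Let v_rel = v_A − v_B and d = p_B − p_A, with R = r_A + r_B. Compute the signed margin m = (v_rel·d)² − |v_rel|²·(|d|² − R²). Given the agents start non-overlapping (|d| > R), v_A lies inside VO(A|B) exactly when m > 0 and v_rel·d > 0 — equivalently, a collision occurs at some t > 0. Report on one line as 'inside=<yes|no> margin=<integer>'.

d = (-14, 16),  |d|² = 452;  R = 5+4 = 9,  c = 452−9² = 371
v_rel = (3, -7),  |v_rel|² = 58;  v_rel·d = (3)·(-14) + (-7)·(16) = -154
58·t² + 308·t + 371 = 0  ⇒  m = (-154)² − 58·371 = 2198
m = 2198 > 0,  v_rel·d = -154 < 0  ⇒  outside

inside=no margin=2198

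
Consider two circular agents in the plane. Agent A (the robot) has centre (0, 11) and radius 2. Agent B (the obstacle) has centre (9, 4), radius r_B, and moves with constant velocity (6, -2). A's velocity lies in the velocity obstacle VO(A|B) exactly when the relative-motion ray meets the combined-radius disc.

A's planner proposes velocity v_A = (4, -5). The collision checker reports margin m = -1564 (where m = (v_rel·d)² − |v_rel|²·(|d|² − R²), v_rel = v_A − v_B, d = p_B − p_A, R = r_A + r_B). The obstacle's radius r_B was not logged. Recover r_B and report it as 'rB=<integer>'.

m = -1564
d = (9, -7);  v_rel = (-2, -3),  |v_rel|² = 13
v_rel×d = (-2)·(-7) − (-3)·(9) = 41
since m = R²·13 − 41²:  R² = (1681 + -1564) / 13 = 9
R = √9 = 3  ⇒  r_B = 3 − 2 = 1

rB=1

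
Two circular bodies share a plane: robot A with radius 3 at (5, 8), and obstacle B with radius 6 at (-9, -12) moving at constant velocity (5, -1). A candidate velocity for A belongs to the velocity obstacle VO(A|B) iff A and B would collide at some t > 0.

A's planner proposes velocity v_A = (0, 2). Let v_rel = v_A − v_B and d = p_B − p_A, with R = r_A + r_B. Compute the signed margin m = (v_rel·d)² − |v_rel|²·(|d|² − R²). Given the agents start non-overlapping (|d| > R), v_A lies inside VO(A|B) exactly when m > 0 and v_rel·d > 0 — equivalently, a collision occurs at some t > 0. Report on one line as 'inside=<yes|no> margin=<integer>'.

d = (-14, -20),  |d|² = 596;  R = 3+6 = 9,  c = 596−9² = 515
v_rel = (-5, 3),  |v_rel|² = 34;  v_rel·d = (-5)·(-14) + (3)·(-20) = 10
34·t² − 20·t + 515 = 0  ⇒  m = 10² − 34·515 = -17410
m = -17410 < 0,  v_rel·d = 10 > 0  ⇒  outside

inside=no margin=-17410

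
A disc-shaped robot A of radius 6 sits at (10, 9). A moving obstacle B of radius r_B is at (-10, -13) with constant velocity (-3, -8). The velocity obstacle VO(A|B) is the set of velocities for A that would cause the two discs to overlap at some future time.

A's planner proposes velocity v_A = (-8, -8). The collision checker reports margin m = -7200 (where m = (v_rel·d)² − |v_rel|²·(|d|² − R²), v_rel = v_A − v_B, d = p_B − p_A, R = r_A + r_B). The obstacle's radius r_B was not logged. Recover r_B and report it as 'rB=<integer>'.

m = -7200
d = (-20, -22);  v_rel = (-5, 0),  |v_rel|² = 25
v_rel×d = (-5)·(-22) − (0)·(-20) = 110
since m = R²·25 − 110²:  R² = (12100 + -7200) / 25 = 196
R = √196 = 14  ⇒  r_B = 14 − 6 = 8

rB=8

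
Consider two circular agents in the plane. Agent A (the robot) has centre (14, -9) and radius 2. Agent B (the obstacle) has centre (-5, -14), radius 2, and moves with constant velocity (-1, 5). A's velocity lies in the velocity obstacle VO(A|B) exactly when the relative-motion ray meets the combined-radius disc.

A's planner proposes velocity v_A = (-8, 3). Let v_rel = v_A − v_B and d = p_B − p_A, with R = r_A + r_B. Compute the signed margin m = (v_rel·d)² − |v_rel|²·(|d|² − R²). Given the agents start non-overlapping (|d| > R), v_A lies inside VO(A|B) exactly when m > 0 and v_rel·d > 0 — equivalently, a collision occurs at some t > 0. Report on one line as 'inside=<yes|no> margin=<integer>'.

d = (-19, -5),  |d|² = 386;  R = 2+2 = 4,  c = 386−4² = 370
v_rel = (-7, -2),  |v_rel|² = 53;  v_rel·d = (-7)·(-19) + (-2)·(-5) = 143
53·t² − 286·t + 370 = 0  ⇒  m = 143² − 53·370 = 839
m = 839 > 0,  v_rel·d = 143 > 0  ⇒  inside

inside=yes margin=839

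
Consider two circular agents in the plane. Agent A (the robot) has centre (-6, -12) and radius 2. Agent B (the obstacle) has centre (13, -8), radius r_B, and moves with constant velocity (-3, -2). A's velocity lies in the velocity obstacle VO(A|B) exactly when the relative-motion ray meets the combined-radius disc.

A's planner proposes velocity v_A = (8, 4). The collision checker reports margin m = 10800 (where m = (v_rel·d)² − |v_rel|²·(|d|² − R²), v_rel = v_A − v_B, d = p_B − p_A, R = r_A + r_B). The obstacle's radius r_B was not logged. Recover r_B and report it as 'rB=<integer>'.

m = 10800
d = (19, 4);  v_rel = (11, 6),  |v_rel|² = 157
v_rel×d = (11)·(4) − (6)·(19) = -70
since m = R²·157 − (-70)²:  R² = (4900 + 10800) / 157 = 100
R = √100 = 10  ⇒  r_B = 10 − 2 = 8

rB=8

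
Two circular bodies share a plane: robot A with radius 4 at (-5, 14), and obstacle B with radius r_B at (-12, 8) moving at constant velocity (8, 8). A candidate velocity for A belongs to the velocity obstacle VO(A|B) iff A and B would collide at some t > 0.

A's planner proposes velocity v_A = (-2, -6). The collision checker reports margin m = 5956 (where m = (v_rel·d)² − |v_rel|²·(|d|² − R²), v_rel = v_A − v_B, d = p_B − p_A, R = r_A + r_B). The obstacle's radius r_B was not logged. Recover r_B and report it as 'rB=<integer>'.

m = 5956
d = (-7, -6);  v_rel = (-10, -14),  |v_rel|² = 296
v_rel×d = (-10)·(-6) − (-14)·(-7) = -38
since m = R²·296 − (-38)²:  R² = (1444 + 5956) / 296 = 25
R = √25 = 5  ⇒  r_B = 5 − 4 = 1

rB=1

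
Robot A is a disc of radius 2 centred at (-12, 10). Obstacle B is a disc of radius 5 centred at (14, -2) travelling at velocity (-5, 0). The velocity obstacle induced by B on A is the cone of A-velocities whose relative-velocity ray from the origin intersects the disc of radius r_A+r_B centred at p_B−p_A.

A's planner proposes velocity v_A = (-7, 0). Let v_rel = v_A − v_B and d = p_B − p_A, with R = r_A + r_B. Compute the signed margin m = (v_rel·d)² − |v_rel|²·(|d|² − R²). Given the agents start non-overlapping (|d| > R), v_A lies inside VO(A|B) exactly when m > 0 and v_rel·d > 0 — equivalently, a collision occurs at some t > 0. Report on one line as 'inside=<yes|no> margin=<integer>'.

d = (26, -12),  |d|² = 820;  R = 2+5 = 7,  c = 820−7² = 771
v_rel = (-2, 0),  |v_rel|² = 4;  v_rel·d = (-2)·(26) + (0)·(-12) = -52
4·t² + 104·t + 771 = 0  ⇒  m = (-52)² − 4·771 = -380
m = -380 < 0,  v_rel·d = -52 < 0  ⇒  outside

inside=no margin=-380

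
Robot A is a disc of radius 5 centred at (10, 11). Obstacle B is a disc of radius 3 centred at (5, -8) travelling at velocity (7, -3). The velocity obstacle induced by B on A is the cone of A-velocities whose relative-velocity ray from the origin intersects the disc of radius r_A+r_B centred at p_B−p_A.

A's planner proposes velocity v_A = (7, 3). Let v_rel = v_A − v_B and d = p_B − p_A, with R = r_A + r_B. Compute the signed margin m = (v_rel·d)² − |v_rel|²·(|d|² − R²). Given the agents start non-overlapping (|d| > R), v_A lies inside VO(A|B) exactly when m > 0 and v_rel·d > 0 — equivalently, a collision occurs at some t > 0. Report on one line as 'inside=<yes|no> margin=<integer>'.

d = (-5, -19),  |d|² = 386;  R = 5+3 = 8,  c = 386−8² = 322
v_rel = (0, 6),  |v_rel|² = 36;  v_rel·d = (0)·(-5) + (6)·(-19) = -114
36·t² + 228·t + 322 = 0  ⇒  m = (-114)² − 36·322 = 1404
m = 1404 > 0,  v_rel·d = -114 < 0  ⇒  outside

inside=no margin=1404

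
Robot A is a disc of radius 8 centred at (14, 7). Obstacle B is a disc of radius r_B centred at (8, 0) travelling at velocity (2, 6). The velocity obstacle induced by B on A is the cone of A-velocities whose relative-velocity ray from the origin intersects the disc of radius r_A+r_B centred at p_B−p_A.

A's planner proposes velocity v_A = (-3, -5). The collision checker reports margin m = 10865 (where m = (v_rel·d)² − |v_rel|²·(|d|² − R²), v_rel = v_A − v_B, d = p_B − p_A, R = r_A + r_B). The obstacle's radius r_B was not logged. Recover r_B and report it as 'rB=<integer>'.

m = 10865
d = (-6, -7);  v_rel = (-5, -11),  |v_rel|² = 146
v_rel×d = (-5)·(-7) − (-11)·(-6) = -31
since m = R²·146 − (-31)²:  R² = (961 + 10865) / 146 = 81
R = √81 = 9  ⇒  r_B = 9 − 8 = 1

rB=1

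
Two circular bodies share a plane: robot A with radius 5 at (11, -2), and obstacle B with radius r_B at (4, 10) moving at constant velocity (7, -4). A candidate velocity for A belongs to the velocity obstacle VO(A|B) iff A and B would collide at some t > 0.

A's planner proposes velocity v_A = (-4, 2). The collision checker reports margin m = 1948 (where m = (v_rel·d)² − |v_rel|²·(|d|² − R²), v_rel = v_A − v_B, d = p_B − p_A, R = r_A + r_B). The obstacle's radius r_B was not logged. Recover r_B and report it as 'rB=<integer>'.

m = 1948
d = (-7, 12);  v_rel = (-11, 6),  |v_rel|² = 157
v_rel×d = (-11)·(12) − (6)·(-7) = -90
since m = R²·157 − (-90)²:  R² = (8100 + 1948) / 157 = 64
R = √64 = 8  ⇒  r_B = 8 − 5 = 3

rB=3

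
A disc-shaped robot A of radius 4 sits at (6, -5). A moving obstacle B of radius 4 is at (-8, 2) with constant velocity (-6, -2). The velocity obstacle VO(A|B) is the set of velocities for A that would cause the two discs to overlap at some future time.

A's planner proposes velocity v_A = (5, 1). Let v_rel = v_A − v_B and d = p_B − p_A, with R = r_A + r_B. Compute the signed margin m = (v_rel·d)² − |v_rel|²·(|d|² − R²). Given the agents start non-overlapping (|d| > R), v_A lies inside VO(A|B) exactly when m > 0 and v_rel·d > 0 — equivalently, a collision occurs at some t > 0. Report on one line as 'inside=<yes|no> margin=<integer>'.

d = (-14, 7),  |d|² = 245;  R = 4+4 = 8,  c = 245−8² = 181
v_rel = (11, 3),  |v_rel|² = 130;  v_rel·d = (11)·(-14) + (3)·(7) = -133
130·t² + 266·t + 181 = 0  ⇒  m = (-133)² − 130·181 = -5841
m = -5841 < 0,  v_rel·d = -133 < 0  ⇒  outside

inside=no margin=-5841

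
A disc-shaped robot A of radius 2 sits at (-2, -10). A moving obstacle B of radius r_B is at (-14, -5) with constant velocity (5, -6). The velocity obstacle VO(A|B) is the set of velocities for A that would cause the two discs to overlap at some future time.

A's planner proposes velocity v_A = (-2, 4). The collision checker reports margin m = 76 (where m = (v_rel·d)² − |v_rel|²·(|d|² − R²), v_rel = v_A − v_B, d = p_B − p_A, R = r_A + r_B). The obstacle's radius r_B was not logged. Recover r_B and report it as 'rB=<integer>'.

m = 76
d = (-12, 5);  v_rel = (-7, 10),  |v_rel|² = 149
v_rel×d = (-7)·(5) − (10)·(-12) = 85
since m = R²·149 − 85²:  R² = (7225 + 76) / 149 = 49
R = √49 = 7  ⇒  r_B = 7 − 2 = 5

rB=5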